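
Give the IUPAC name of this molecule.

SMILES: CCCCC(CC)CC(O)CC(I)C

The longest carbon chain that includes the –OH group has 10 carbons, so the parent hydride is decane.
An alcohol (–OH) is the principal characteristic group, giving the suffix -ol.
The numbering direction is chosen so that numbering from this end puts the hydroxyl group at C-4 rather than C-7.
That gives the hydroxyl at C-4; an ethyl group at C-6; an iodo group at C-2.
The substituents are ordered alphabetically, ignoring any di-/tri- multipliers.
Assembling the pieces gives 6-ethyl-2-iododecan-4-ol.

6-ethyl-2-iododecan-4-ol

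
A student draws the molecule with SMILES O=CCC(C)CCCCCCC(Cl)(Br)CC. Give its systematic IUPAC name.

10-bromo-10-chloro-3-methyldodecanal

Counting along the main chain through the –CHO group gives 12 carbons: the parent is dodecane.
An aldehyde (terminal –CHO) is the principal characteristic group, giving the suffix -al.
The numbering direction is chosen so that the aldehyde carbon is C-1 by definition.
That gives a bromo group at C-10; a chloro group at C-10; a methyl group at C-3.
Prefixes are listed alphabetically: bromo, chloro, methyl.
Putting it together: 10-bromo-10-chloro-3-methyldodecanal.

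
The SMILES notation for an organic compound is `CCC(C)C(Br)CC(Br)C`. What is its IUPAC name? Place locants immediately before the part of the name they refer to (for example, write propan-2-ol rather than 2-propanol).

The longest continuous carbon chain has 7 atoms, so the parent hydride is heptane.
Choose the numbering such that the substituent locant set {2,4,5} is lower than {3,4,6} at the first point of difference.
This places bromo groups at C-2 and C-4; a methyl group at C-5.
Substituent prefixes are cited in alphabetical order (multiplying prefixes like di-/tri- are ignored for ordering).
Assembling the pieces gives 2,4-dibromo-5-methylheptane.

2,4-dibromo-5-methylheptane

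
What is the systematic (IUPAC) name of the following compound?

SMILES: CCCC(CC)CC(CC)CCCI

4,6-diethyl-1-iodononane

The longest carbon chain is 9 atoms: the parent is nonane.
The numbering direction is chosen so that the substituent locant set {1,4,6} is lower than {4,6,9} at the first point of difference.
This places ethyl groups at C-4 and C-6; an iodo group at C-1.
The substituents are ordered alphabetically, ignoring any di-/tri- multipliers.
Assembling the pieces gives 4,6-diethyl-1-iodononane.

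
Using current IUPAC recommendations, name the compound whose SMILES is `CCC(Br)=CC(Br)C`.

The longest carbon chain that includes the multiple bond has 6 carbons, so the parent hydride is hexane.
A C=C double bond in the chain gives the infix -ene-.
Choose the numbering such that the substituent locant set {2,4} is lower than {3,5} at the first point of difference.
That gives the double bond between C-3 and C-4; bromo groups at C-2 and C-4.
Assembling the pieces gives 2,4-dibromohex-3-ene.

2,4-dibromohex-3-ene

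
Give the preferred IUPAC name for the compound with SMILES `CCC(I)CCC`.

3-iodohexane

The parent chain contains 6 carbons (hexane).
Choose the numbering such that the substituent locant set {3} is lower than {4} at the first point of difference.
With this numbering: an iodo group at C-3.
Putting it together: 3-iodohexane.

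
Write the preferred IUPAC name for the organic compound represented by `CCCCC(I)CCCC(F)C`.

The parent chain contains 10 carbons (decane).
Choose the numbering such that the substituent locant set {2,6} is lower than {5,9} at the first point of difference.
That gives a fluoro group at C-2; an iodo group at C-6.
Substituent prefixes are cited in alphabetical order (multiplying prefixes like di-/tri- are ignored for ordering).
The name is 2-fluoro-6-iododecane.

2-fluoro-6-iododecane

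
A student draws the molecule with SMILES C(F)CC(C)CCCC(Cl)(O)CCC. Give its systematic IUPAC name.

4-chloro-10-fluoro-8-methyldecan-4-ol

The longest carbon chain that includes the –OH group has 10 carbons, so the parent hydride is decane.
The highest-priority functional group is an alcohol (–OH), so the name ends in -ol.
Number the chain so that numbering from this end puts the hydroxyl group at C-4 rather than C-7.
With this numbering: the hydroxyl at C-4; a chloro group at C-4; a fluoro group at C-10; a methyl group at C-8.
Prefixes are listed alphabetically: chloro, fluoro, methyl.
Assembling the pieces gives 4-chloro-10-fluoro-8-methyldecan-4-ol.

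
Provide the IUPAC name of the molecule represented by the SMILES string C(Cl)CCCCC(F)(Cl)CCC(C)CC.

1,6-dichloro-6-fluoro-9-methylundecane

The longest continuous carbon chain has 11 atoms, so the parent hydride is undecane.
Choose the numbering such that the substituent locant set {1,6,6,9} is lower than {3,6,6,11} at the first point of difference.
With this numbering: chloro groups at C-1 and C-6; a fluoro group at C-6; a methyl group at C-9.
Prefixes are listed alphabetically: chloro, fluoro, methyl.
Putting it together: 1,6-dichloro-6-fluoro-9-methylundecane.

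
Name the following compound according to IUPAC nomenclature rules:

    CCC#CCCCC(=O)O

The longest chain bearing the –COOH group and the multiple bond is 8 carbons long (octane).
The highest-priority functional group is a carboxylic acid (terminal –COOH), so the name ends in -oic acid.
There is one C≡C triple bond, indicated by the ending -yne.
The numbering direction is chosen so that the carboxylic acid carbon is C-1 by definition.
This places the triple bond between C-5 and C-6.
Assembling the pieces gives oct-5-ynoic acid.

oct-5-ynoic acid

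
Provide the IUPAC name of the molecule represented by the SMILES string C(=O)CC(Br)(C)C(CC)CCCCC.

The longest carbon chain that includes the –CHO group has 9 carbons, so the parent hydride is nonane.
The highest-priority functional group is an aldehyde (terminal –CHO), so the name ends in -al.
Number the chain so that the aldehyde carbon is C-1 by definition.
This places a bromo group at C-3; an ethyl group at C-4; a methyl group at C-3.
The substituents are ordered alphabetically, ignoring any di-/tri- multipliers.
The name is 3-bromo-4-ethyl-3-methylnonanal.

3-bromo-4-ethyl-3-methylnonanal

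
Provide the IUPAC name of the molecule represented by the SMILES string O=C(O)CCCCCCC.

octanoic acid

Counting along the main chain through the –COOH group gives 8 carbons: the parent is octane.
The highest-priority functional group is a carboxylic acid (terminal –COOH), so the name ends in -oic acid.
Choose the numbering such that the carboxylic acid carbon is C-1 by definition.
Assembling the pieces gives octanoic acid.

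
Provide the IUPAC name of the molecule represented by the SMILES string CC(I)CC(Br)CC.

4-bromo-2-iodohexane

The parent chain contains 6 carbons (hexane).
Choose the numbering such that the substituent locant set {2,4} is lower than {3,5} at the first point of difference.
That gives a bromo group at C-4; an iodo group at C-2.
Prefixes are listed alphabetically: bromo, iodo.
Putting it together: 4-bromo-2-iodohexane.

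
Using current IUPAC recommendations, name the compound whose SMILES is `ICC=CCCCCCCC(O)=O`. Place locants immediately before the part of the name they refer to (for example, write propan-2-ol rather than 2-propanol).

The longest chain bearing the –COOH group and the multiple bond is 10 carbons long (decane).
The highest-priority functional group is a carboxylic acid (terminal –COOH), so the name ends in -oic acid.
A C=C double bond in the chain gives the infix -ene-.
The numbering direction is chosen so that the carboxylic acid carbon is C-1 by definition.
With this numbering: the double bond between C-8 and C-9; an iodo group at C-10.
Putting it together: 10-iododec-8-enoic acid.

10-iododec-8-enoic acid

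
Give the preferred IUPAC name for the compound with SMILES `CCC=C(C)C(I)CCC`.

The longest carbon chain that includes the multiple bond has 8 carbons, so the parent hydride is octane.
A C=C double bond in the chain gives the infix -ene-.
The numbering direction is chosen so that numbering from this end puts the double bond at C-3 rather than C-5.
With this numbering: the double bond between C-3 and C-4; an iodo group at C-5; a methyl group at C-4.
Substituent prefixes are cited in alphabetical order (multiplying prefixes like di-/tri- are ignored for ordering).
Assembling the pieces gives 5-iodo-4-methyloct-3-ene.

5-iodo-4-methyloct-3-ene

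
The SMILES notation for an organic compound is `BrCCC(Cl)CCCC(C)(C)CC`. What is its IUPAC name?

The longest continuous carbon chain has 9 atoms, so the parent hydride is nonane.
The numbering direction is chosen so that the substituent locant set {1,3,7,7} is lower than {3,3,7,9} at the first point of difference.
This places a bromo group at C-1; a chloro group at C-3; two methyl groups at C-7.
The substituents are ordered alphabetically, ignoring any di-/tri- multipliers.
Assembling the pieces gives 1-bromo-3-chloro-7,7-dimethylnonane.

1-bromo-3-chloro-7,7-dimethylnonane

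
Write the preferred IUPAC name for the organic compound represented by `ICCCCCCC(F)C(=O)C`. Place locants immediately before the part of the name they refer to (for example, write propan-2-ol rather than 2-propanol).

The longest carbon chain that includes the carbonyl has 9 carbons, so the parent hydride is nonane.
The principal characteristic group is a ketone (C=O on an internal carbon), named with the suffix -one.
Choose the numbering such that numbering from this end puts the carbonyl group at C-2 rather than C-8.
This places the carbonyl at C-2; a fluoro group at C-3; an iodo group at C-9.
Substituent prefixes are cited in alphabetical order (multiplying prefixes like di-/tri- are ignored for ordering).
Assembling the pieces gives 3-fluoro-9-iodononan-2-one.

3-fluoro-9-iodononan-2-one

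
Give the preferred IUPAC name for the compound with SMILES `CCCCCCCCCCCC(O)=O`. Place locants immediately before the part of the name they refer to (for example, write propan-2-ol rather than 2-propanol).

dodecanoic acid

Counting along the main chain through the –COOH group gives 12 carbons: the parent is dodecane.
The principal characteristic group is a carboxylic acid (terminal –COOH), named with the suffix -oic acid.
Choose the numbering such that the carboxylic acid carbon is C-1 by definition.
Putting it together: dodecanoic acid.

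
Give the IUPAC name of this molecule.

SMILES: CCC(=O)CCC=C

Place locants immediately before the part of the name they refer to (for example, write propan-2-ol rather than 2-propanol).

The longest carbon chain that includes the carbonyl and the multiple bond has 7 carbons, so the parent hydride is heptane.
The principal characteristic group is a ketone (C=O on an internal carbon), named with the suffix -one.
There is one C=C double bond, indicated by the ending -ene.
Number the chain so that numbering from this end puts the carbonyl group at C-3 rather than C-5.
With this numbering: the carbonyl at C-3; the double bond between C-6 and C-7.
Putting it together: hept-6-en-3-one.

hept-6-en-3-one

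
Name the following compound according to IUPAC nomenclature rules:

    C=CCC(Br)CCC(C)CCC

The longest chain bearing the multiple bond is 10 carbons long (decane).
There is one C=C double bond, indicated by the ending -ene.
Choose the numbering such that numbering from this end puts the double bond at C-1 rather than C-9.
This places the double bond between C-1 and C-2; a bromo group at C-4; a methyl group at C-7.
Prefixes are listed alphabetically: bromo, methyl.
The name is 4-bromo-7-methyldec-1-ene.

4-bromo-7-methyldec-1-ene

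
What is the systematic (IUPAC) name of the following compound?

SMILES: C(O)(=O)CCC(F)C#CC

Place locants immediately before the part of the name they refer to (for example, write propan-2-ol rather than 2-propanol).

4-fluorohept-5-ynoic acid

The longest carbon chain that includes the –COOH group and the multiple bond has 7 carbons, so the parent hydride is heptane.
The highest-priority functional group is a carboxylic acid (terminal –COOH), so the name ends in -oic acid.
There is one C≡C triple bond, indicated by the ending -yne.
Number the chain so that the carboxylic acid carbon is C-1 by definition.
With this numbering: the triple bond between C-5 and C-6; a fluoro group at C-4.
Putting it together: 4-fluorohept-5-ynoic acid.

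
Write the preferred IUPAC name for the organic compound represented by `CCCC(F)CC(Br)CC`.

The longest carbon chain is 8 atoms: the parent is octane.
Number the chain so that the substituent locant set {3,5} is lower than {4,6} at the first point of difference.
This places a bromo group at C-3; a fluoro group at C-5.
Prefixes are listed alphabetically: bromo, fluoro.
The name is 3-bromo-5-fluorooctane.

3-bromo-5-fluorooctane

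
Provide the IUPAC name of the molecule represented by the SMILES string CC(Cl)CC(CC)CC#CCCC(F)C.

10-chloro-8-ethyl-2-fluoroundec-5-yne

Counting along the main chain through the multiple bond gives 11 carbons: the parent is undecane.
The chain contains a C≡C triple bond, so the unsaturation ending is -yne.
The numbering direction is chosen so that numbering from this end puts the triple bond at C-5 rather than C-6.
This places the triple bond between C-5 and C-6; a chloro group at C-10; an ethyl group at C-8; a fluoro group at C-2.
The substituents are ordered alphabetically, ignoring any di-/tri- multipliers.
Putting it together: 10-chloro-8-ethyl-2-fluoroundec-5-yne.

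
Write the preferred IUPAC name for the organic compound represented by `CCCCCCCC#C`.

Counting along the main chain through the multiple bond gives 9 carbons: the parent is nonane.
A C≡C triple bond in the chain gives the infix -yne-.
The numbering direction is chosen so that numbering from this end puts the triple bond at C-1 rather than C-8.
This places the triple bond between C-1 and C-2.
Putting it together: non-1-yne.

non-1-yne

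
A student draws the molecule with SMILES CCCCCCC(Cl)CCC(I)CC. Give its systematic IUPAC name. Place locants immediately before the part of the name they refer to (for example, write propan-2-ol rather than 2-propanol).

The longest continuous carbon chain has 12 atoms, so the parent hydride is dodecane.
Number the chain so that the substituent locant set {3,6} is lower than {7,10} at the first point of difference.
This places a chloro group at C-6; an iodo group at C-3.
Prefixes are listed alphabetically: chloro, iodo.
Putting it together: 6-chloro-3-iodododecane.

6-chloro-3-iodododecane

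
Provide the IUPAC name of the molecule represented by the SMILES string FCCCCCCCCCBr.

The longest carbon chain is 9 atoms: the parent is nonane.
Number the chain so that the locant sets are identical either way, so the alphabetically earlier bromo substituent takes the lower locant (1 rather than 9).
This places a bromo group at C-1; a fluoro group at C-9.
The substituents are ordered alphabetically, ignoring any di-/tri- multipliers.
Putting it together: 1-bromo-9-fluorononane.

1-bromo-9-fluorononane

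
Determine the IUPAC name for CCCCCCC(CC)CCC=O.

4-ethyldecanal

The longest carbon chain that includes the –CHO group has 10 carbons, so the parent hydride is decane.
An aldehyde (terminal –CHO) is the principal characteristic group, giving the suffix -al.
Number the chain so that the aldehyde carbon is C-1 by definition.
That gives an ethyl group at C-4.
Assembling the pieces gives 4-ethyldecanal.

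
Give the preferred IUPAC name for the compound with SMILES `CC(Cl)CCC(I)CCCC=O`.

8-chloro-5-iodononanal

The longest chain bearing the –CHO group is 9 carbons long (nonane).
The highest-priority functional group is an aldehyde (terminal –CHO), so the name ends in -al.
The numbering direction is chosen so that the aldehyde carbon is C-1 by definition.
That gives a chloro group at C-8; an iodo group at C-5.
Substituent prefixes are cited in alphabetical order (multiplying prefixes like di-/tri- are ignored for ordering).
Assembling the pieces gives 8-chloro-5-iodononanal.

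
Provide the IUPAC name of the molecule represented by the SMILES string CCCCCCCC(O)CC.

The longest chain bearing the –OH group is 10 carbons long (decane).
The principal characteristic group is an alcohol (–OH), named with the suffix -ol.
Number the chain so that numbering from this end puts the hydroxyl group at C-3 rather than C-8.
With this numbering: the hydroxyl at C-3.
Assembling the pieces gives decan-3-ol.

decan-3-ol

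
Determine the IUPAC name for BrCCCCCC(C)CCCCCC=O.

Counting along the main chain through the –CHO group gives 12 carbons: the parent is dodecane.
The principal characteristic group is an aldehyde (terminal –CHO), named with the suffix -al.
Number the chain so that the aldehyde carbon is C-1 by definition.
That gives a bromo group at C-12; a methyl group at C-7.
Prefixes are listed alphabetically: bromo, methyl.
The name is 12-bromo-7-methyldodecanal.

12-bromo-7-methyldodecanal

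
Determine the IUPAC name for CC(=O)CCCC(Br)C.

The longest carbon chain that includes the carbonyl has 7 carbons, so the parent hydride is heptane.
The principal characteristic group is a ketone (C=O on an internal carbon), named with the suffix -one.
The numbering direction is chosen so that numbering from this end puts the carbonyl group at C-2 rather than C-6.
With this numbering: the carbonyl at C-2; a bromo group at C-6.
The name is 6-bromoheptan-2-one.

6-bromoheptan-2-one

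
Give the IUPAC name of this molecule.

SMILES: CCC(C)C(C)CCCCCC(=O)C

The longest carbon chain that includes the carbonyl has 11 carbons, so the parent hydride is undecane.
A ketone (C=O on an internal carbon) is the principal characteristic group, giving the suffix -one.
Choose the numbering such that numbering from this end puts the carbonyl group at C-2 rather than C-10.
With this numbering: the carbonyl at C-2; methyl groups at C-8 and C-9.
Putting it together: 8,9-dimethylundecan-2-one.

8,9-dimethylundecan-2-one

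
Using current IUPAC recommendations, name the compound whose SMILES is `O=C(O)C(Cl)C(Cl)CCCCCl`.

The longest chain bearing the –COOH group is 7 carbons long (heptane).
A carboxylic acid (terminal –COOH) is the principal characteristic group, giving the suffix -oic acid.
The numbering direction is chosen so that the carboxylic acid carbon is C-1 by definition.
With this numbering: chloro groups at C-2 and C-3 and C-7.
Putting it together: 2,3,7-trichloroheptanoic acid.

2,3,7-trichloroheptanoic acid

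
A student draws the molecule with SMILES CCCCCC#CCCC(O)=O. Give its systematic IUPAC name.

The longest chain bearing the –COOH group and the multiple bond is 10 carbons long (decane).
The principal characteristic group is a carboxylic acid (terminal –COOH), named with the suffix -oic acid.
There is one C≡C triple bond, indicated by the ending -yne.
Number the chain so that the carboxylic acid carbon is C-1 by definition.
This places the triple bond between C-4 and C-5.
The name is dec-4-ynoic acid.

dec-4-ynoic acid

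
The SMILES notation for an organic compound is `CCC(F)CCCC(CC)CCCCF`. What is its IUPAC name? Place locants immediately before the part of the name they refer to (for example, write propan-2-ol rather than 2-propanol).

The longest carbon chain is 11 atoms: the parent is undecane.
Number the chain so that the substituent locant set {1,5,9} is lower than {3,7,11} at the first point of difference.
This places an ethyl group at C-5; fluoro groups at C-1 and C-9.
Prefixes are listed alphabetically: ethyl, fluoro.
The name is 5-ethyl-1,9-difluoroundecane.

5-ethyl-1,9-difluoroundecane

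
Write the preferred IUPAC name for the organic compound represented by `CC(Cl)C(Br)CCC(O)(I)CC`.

Counting along the main chain through the –OH group gives 8 carbons: the parent is octane.
An alcohol (–OH) is the principal characteristic group, giving the suffix -ol.
Choose the numbering such that numbering from this end puts the hydroxyl group at C-3 rather than C-6.
This places the hydroxyl at C-3; a bromo group at C-6; a chloro group at C-7; an iodo group at C-3.
The substituents are ordered alphabetically, ignoring any di-/tri- multipliers.
Putting it together: 6-bromo-7-chloro-3-iodooctan-3-ol.

6-bromo-7-chloro-3-iodooctan-3-ol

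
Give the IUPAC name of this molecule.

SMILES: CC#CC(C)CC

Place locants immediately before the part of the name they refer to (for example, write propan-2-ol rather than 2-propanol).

The longest carbon chain that includes the multiple bond has 6 carbons, so the parent hydride is hexane.
There is one C≡C triple bond, indicated by the ending -yne.
The numbering direction is chosen so that numbering from this end puts the triple bond at C-2 rather than C-4.
With this numbering: the triple bond between C-2 and C-3; a methyl group at C-4.
The name is 4-methylhex-2-yne.

4-methylhex-2-yne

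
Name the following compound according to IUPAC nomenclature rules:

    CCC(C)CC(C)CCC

The longest carbon chain is 8 atoms: the parent is octane.
Number the chain so that the substituent locant set {3,5} is lower than {4,6} at the first point of difference.
This places methyl groups at C-3 and C-5.
The name is 3,5-dimethyloctane.

3,5-dimethyloctane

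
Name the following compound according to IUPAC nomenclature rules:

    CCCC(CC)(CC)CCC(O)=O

The longest carbon chain that includes the –COOH group has 7 carbons, so the parent hydride is heptane.
The highest-priority functional group is a carboxylic acid (terminal –COOH), so the name ends in -oic acid.
Choose the numbering such that the carboxylic acid carbon is C-1 by definition.
With this numbering: two ethyl groups at C-4.
Putting it together: 4,4-diethylheptanoic acid.

4,4-diethylheptanoic acid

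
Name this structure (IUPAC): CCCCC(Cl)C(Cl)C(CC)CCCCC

The longest carbon chain is 12 atoms: the parent is dodecane.
Choose the numbering such that the substituent locant set {5,6,7} is lower than {6,7,8} at the first point of difference.
This places chloro groups at C-5 and C-6; an ethyl group at C-7.
Substituent prefixes are cited in alphabetical order (multiplying prefixes like di-/tri- are ignored for ordering).
The name is 5,6-dichloro-7-ethyldodecane.

5,6-dichloro-7-ethyldodecane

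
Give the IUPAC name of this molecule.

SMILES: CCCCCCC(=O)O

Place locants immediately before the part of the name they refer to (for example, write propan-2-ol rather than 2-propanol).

The longest chain bearing the –COOH group is 7 carbons long (heptane).
The principal characteristic group is a carboxylic acid (terminal –COOH), named with the suffix -oic acid.
Choose the numbering such that the carboxylic acid carbon is C-1 by definition.
Assembling the pieces gives heptanoic acid.

heptanoic acid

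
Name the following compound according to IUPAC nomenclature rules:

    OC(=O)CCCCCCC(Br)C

The longest chain bearing the –COOH group is 9 carbons long (nonane).
A carboxylic acid (terminal –COOH) is the principal characteristic group, giving the suffix -oic acid.
Choose the numbering such that the carboxylic acid carbon is C-1 by definition.
That gives a bromo group at C-8.
Putting it together: 8-bromononanoic acid.

8-bromononanoic acid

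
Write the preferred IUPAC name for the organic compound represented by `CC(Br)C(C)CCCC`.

The longest continuous carbon chain has 7 atoms, so the parent hydride is heptane.
The numbering direction is chosen so that the substituent locant set {2,3} is lower than {5,6} at the first point of difference.
With this numbering: a bromo group at C-2; a methyl group at C-3.
The substituents are ordered alphabetically, ignoring any di-/tri- multipliers.
The name is 2-bromo-3-methylheptane.

2-bromo-3-methylheptane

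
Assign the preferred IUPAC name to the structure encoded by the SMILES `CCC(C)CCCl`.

1-chloro-3-methylpentane

The parent chain contains 5 carbons (pentane).
The numbering direction is chosen so that the substituent locant set {1,3} is lower than {3,5} at the first point of difference.
That gives a chloro group at C-1; a methyl group at C-3.
Substituent prefixes are cited in alphabetical order (multiplying prefixes like di-/tri- are ignored for ordering).
Putting it together: 1-chloro-3-methylpentane.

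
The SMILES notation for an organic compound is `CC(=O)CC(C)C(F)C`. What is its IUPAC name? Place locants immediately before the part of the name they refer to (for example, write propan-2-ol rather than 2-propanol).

The longest carbon chain that includes the carbonyl has 6 carbons, so the parent hydride is hexane.
The highest-priority functional group is a ketone (C=O on an internal carbon), so the name ends in -one.
Choose the numbering such that numbering from this end puts the carbonyl group at C-2 rather than C-5.
This places the carbonyl at C-2; a fluoro group at C-5; a methyl group at C-4.
The substituents are ordered alphabetically, ignoring any di-/tri- multipliers.
The name is 5-fluoro-4-methylhexan-2-one.

5-fluoro-4-methylhexan-2-one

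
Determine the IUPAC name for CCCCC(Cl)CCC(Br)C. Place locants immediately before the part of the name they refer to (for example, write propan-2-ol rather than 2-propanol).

2-bromo-5-chlorononane

The parent chain contains 9 carbons (nonane).
Number the chain so that the substituent locant set {2,5} is lower than {5,8} at the first point of difference.
With this numbering: a bromo group at C-2; a chloro group at C-5.
Prefixes are listed alphabetically: bromo, chloro.
The name is 2-bromo-5-chlorononane.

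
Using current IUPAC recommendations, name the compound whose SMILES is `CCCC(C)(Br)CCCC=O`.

The longest carbon chain that includes the –CHO group has 8 carbons, so the parent hydride is octane.
The highest-priority functional group is an aldehyde (terminal –CHO), so the name ends in -al.
The numbering direction is chosen so that the aldehyde carbon is C-1 by definition.
With this numbering: a bromo group at C-5; a methyl group at C-5.
The substituents are ordered alphabetically, ignoring any di-/tri- multipliers.
Putting it together: 5-bromo-5-methyloctanal.

5-bromo-5-methyloctanal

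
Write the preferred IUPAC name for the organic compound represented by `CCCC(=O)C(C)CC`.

3-methylheptan-4-one

Counting along the main chain through the carbonyl gives 7 carbons: the parent is heptane.
A ketone (C=O on an internal carbon) is the principal characteristic group, giving the suffix -one.
Number the chain so that the substituent locant set {3} is lower than {5} at the first point of difference.
This places the carbonyl at C-4; a methyl group at C-3.
Assembling the pieces gives 3-methylheptan-4-one.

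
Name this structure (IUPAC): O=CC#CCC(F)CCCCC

Counting along the main chain through the –CHO group and the multiple bond gives 10 carbons: the parent is decane.
The highest-priority functional group is an aldehyde (terminal –CHO), so the name ends in -al.
A C≡C triple bond in the chain gives the infix -yne-.
Number the chain so that the aldehyde carbon is C-1 by definition.
With this numbering: the triple bond between C-2 and C-3; a fluoro group at C-5.
Putting it together: 5-fluorodec-2-ynal.

5-fluorodec-2-ynal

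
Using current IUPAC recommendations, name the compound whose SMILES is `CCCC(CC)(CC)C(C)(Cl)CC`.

The longest continuous carbon chain has 7 atoms, so the parent hydride is heptane.
Number the chain so that the substituent locant set {3,3,4,4} is lower than {4,4,5,5} at the first point of difference.
With this numbering: a chloro group at C-3; two ethyl groups at C-4; a methyl group at C-3.
Prefixes are listed alphabetically: chloro, ethyl, methyl.
Assembling the pieces gives 3-chloro-4,4-diethyl-3-methylheptane.

3-chloro-4,4-diethyl-3-methylheptane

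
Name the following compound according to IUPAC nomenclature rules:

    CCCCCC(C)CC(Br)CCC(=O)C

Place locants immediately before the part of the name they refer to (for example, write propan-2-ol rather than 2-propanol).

The longest chain bearing the carbonyl is 12 carbons long (dodecane).
The highest-priority functional group is a ketone (C=O on an internal carbon), so the name ends in -one.
Choose the numbering such that numbering from this end puts the carbonyl group at C-2 rather than C-11.
This places the carbonyl at C-2; a bromo group at C-5; a methyl group at C-7.
Prefixes are listed alphabetically: bromo, methyl.
Putting it together: 5-bromo-7-methyldodecan-2-one.

5-bromo-7-methyldodecan-2-one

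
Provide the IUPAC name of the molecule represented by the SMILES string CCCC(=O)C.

Counting along the main chain through the carbonyl gives 5 carbons: the parent is pentane.
A ketone (C=O on an internal carbon) is the principal characteristic group, giving the suffix -one.
Number the chain so that numbering from this end puts the carbonyl group at C-2 rather than C-4.
With this numbering: the carbonyl at C-2.
Putting it together: pentan-2-one.

pentan-2-one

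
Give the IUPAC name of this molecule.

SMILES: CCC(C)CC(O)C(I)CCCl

The longest chain bearing the –OH group is 8 carbons long (octane).
An alcohol (–OH) is the principal characteristic group, giving the suffix -ol.
The numbering direction is chosen so that numbering from this end puts the hydroxyl group at C-4 rather than C-5.
That gives the hydroxyl at C-4; a chloro group at C-1; an iodo group at C-3; a methyl group at C-6.
Prefixes are listed alphabetically: chloro, iodo, methyl.
Putting it together: 1-chloro-3-iodo-6-methyloctan-4-ol.

1-chloro-3-iodo-6-methyloctan-4-ol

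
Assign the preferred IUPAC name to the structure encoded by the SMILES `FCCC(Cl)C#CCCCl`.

1,5-dichloro-7-fluorohept-3-yne

The longest chain bearing the multiple bond is 7 carbons long (heptane).
There is one C≡C triple bond, indicated by the ending -yne.
The numbering direction is chosen so that numbering from this end puts the triple bond at C-3 rather than C-4.
That gives the triple bond between C-3 and C-4; chloro groups at C-1 and C-5; a fluoro group at C-7.
Substituent prefixes are cited in alphabetical order (multiplying prefixes like di-/tri- are ignored for ordering).
Assembling the pieces gives 1,5-dichloro-7-fluorohept-3-yne.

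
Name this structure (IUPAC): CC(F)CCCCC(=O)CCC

9-fluorodecan-4-one

The longest chain bearing the carbonyl is 10 carbons long (decane).
The principal characteristic group is a ketone (C=O on an internal carbon), named with the suffix -one.
The numbering direction is chosen so that numbering from this end puts the carbonyl group at C-4 rather than C-7.
This places the carbonyl at C-4; a fluoro group at C-9.
The name is 9-fluorodecan-4-one.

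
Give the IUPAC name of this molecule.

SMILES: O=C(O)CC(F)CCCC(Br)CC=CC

Counting along the main chain through the –COOH group and the multiple bond gives 11 carbons: the parent is undecane.
The highest-priority functional group is a carboxylic acid (terminal –COOH), so the name ends in -oic acid.
The chain contains a C=C double bond, so the unsaturation ending is -ene.
Choose the numbering such that the carboxylic acid carbon is C-1 by definition.
With this numbering: the double bond between C-9 and C-10; a bromo group at C-7; a fluoro group at C-3.
Substituent prefixes are cited in alphabetical order (multiplying prefixes like di-/tri- are ignored for ordering).
The name is 7-bromo-3-fluoroundec-9-enoic acid.

7-bromo-3-fluoroundec-9-enoic acid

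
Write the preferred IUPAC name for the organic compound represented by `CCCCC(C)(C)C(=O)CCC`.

The longest carbon chain that includes the carbonyl has 9 carbons, so the parent hydride is nonane.
The principal characteristic group is a ketone (C=O on an internal carbon), named with the suffix -one.
Number the chain so that numbering from this end puts the carbonyl group at C-4 rather than C-6.
With this numbering: the carbonyl at C-4; two methyl groups at C-5.
Assembling the pieces gives 5,5-dimethylnonan-4-one.

5,5-dimethylnonan-4-one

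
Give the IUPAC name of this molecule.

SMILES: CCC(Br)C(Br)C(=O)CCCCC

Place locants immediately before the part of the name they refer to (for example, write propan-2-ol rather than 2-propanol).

3,4-dibromodecan-5-one

The longest carbon chain that includes the carbonyl has 10 carbons, so the parent hydride is decane.
The highest-priority functional group is a ketone (C=O on an internal carbon), so the name ends in -one.
The numbering direction is chosen so that numbering from this end puts the carbonyl group at C-5 rather than C-6.
With this numbering: the carbonyl at C-5; bromo groups at C-3 and C-4.
Assembling the pieces gives 3,4-dibromodecan-5-one.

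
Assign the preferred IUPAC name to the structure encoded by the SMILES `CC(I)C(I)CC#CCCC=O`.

Counting along the main chain through the –CHO group and the multiple bond gives 9 carbons: the parent is nonane.
An aldehyde (terminal –CHO) is the principal characteristic group, giving the suffix -al.
A C≡C triple bond in the chain gives the infix -yne-.
Number the chain so that the aldehyde carbon is C-1 by definition.
With this numbering: the triple bond between C-4 and C-5; iodo groups at C-7 and C-8.
Putting it together: 7,8-diiodonon-4-ynal.

7,8-diiodonon-4-ynal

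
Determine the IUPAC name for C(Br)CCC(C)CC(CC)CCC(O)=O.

9-bromo-4-ethyl-6-methylnonanoic acid

Counting along the main chain through the –COOH group gives 9 carbons: the parent is nonane.
A carboxylic acid (terminal –COOH) is the principal characteristic group, giving the suffix -oic acid.
Number the chain so that the carboxylic acid carbon is C-1 by definition.
This places a bromo group at C-9; an ethyl group at C-4; a methyl group at C-6.
Prefixes are listed alphabetically: bromo, ethyl, methyl.
Assembling the pieces gives 9-bromo-4-ethyl-6-methylnonanoic acid.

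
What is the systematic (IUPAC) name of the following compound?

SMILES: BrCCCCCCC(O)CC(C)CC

11-bromo-3-methylundecan-5-ol

Counting along the main chain through the –OH group gives 11 carbons: the parent is undecane.
The highest-priority functional group is an alcohol (–OH), so the name ends in -ol.
The numbering direction is chosen so that numbering from this end puts the hydroxyl group at C-5 rather than C-7.
With this numbering: the hydroxyl at C-5; a bromo group at C-11; a methyl group at C-3.
The substituents are ordered alphabetically, ignoring any di-/tri- multipliers.
Putting it together: 11-bromo-3-methylundecan-5-ol.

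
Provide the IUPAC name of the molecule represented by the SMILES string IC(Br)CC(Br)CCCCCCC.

The longest continuous carbon chain has 10 atoms, so the parent hydride is decane.
The numbering direction is chosen so that the substituent locant set {1,1,3} is lower than {8,10,10} at the first point of difference.
That gives bromo groups at C-1 and C-3; an iodo group at C-1.
The substituents are ordered alphabetically, ignoring any di-/tri- multipliers.
The name is 1,3-dibromo-1-iododecane.

1,3-dibromo-1-iododecane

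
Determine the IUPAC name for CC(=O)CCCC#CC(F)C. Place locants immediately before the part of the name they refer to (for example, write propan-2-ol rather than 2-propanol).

8-fluoronon-6-yn-2-one

The longest carbon chain that includes the carbonyl and the multiple bond has 9 carbons, so the parent hydride is nonane.
The highest-priority functional group is a ketone (C=O on an internal carbon), so the name ends in -one.
There is one C≡C triple bond, indicated by the ending -yne.
Choose the numbering such that numbering from this end puts the carbonyl group at C-2 rather than C-8.
With this numbering: the carbonyl at C-2; the triple bond between C-6 and C-7; a fluoro group at C-8.
The name is 8-fluoronon-6-yn-2-one.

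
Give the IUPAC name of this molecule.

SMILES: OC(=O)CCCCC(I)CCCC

6-iododecanoic acid

The longest carbon chain that includes the –COOH group has 10 carbons, so the parent hydride is decane.
The principal characteristic group is a carboxylic acid (terminal –COOH), named with the suffix -oic acid.
Choose the numbering such that the carboxylic acid carbon is C-1 by definition.
That gives an iodo group at C-6.
The name is 6-iododecanoic acid.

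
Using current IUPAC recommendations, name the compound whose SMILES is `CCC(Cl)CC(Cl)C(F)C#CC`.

The longest chain bearing the multiple bond is 9 carbons long (nonane).
The chain contains a C≡C triple bond, so the unsaturation ending is -yne.
The numbering direction is chosen so that numbering from this end puts the triple bond at C-2 rather than C-7.
With this numbering: the triple bond between C-2 and C-3; chloro groups at C-5 and C-7; a fluoro group at C-4.
Prefixes are listed alphabetically: chloro, fluoro.
Assembling the pieces gives 5,7-dichloro-4-fluoronon-2-yne.

5,7-dichloro-4-fluoronon-2-yne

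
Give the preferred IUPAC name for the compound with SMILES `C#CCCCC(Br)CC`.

Counting along the main chain through the multiple bond gives 8 carbons: the parent is octane.
There is one C≡C triple bond, indicated by the ending -yne.
Number the chain so that numbering from this end puts the triple bond at C-1 rather than C-7.
This places the triple bond between C-1 and C-2; a bromo group at C-6.
Putting it together: 6-bromooct-1-yne.

6-bromooct-1-yne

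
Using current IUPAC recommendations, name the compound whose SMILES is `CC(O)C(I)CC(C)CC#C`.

3-iodo-5-methyloct-7-yn-2-ol

Counting along the main chain through the –OH group and the multiple bond gives 8 carbons: the parent is octane.
The highest-priority functional group is an alcohol (–OH), so the name ends in -ol.
There is one C≡C triple bond, indicated by the ending -yne.
The numbering direction is chosen so that numbering from this end puts the hydroxyl group at C-2 rather than C-7.
That gives the hydroxyl at C-2; the triple bond between C-7 and C-8; an iodo group at C-3; a methyl group at C-5.
Substituent prefixes are cited in alphabetical order (multiplying prefixes like di-/tri- are ignored for ordering).
Assembling the pieces gives 3-iodo-5-methyloct-7-yn-2-ol.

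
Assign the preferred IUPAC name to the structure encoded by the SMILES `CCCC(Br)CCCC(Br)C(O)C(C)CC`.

5,9-dibromo-3-methyldodecan-4-ol

The longest chain bearing the –OH group is 12 carbons long (dodecane).
The principal characteristic group is an alcohol (–OH), named with the suffix -ol.
Choose the numbering such that numbering from this end puts the hydroxyl group at C-4 rather than C-9.
With this numbering: the hydroxyl at C-4; bromo groups at C-5 and C-9; a methyl group at C-3.
Prefixes are listed alphabetically: bromo, methyl.
The name is 5,9-dibromo-3-methyldodecan-4-ol.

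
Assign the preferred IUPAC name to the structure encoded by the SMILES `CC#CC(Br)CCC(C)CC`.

4-bromo-7-methylnon-2-yne

Counting along the main chain through the multiple bond gives 9 carbons: the parent is nonane.
A C≡C triple bond in the chain gives the infix -yne-.
Number the chain so that numbering from this end puts the triple bond at C-2 rather than C-7.
That gives the triple bond between C-2 and C-3; a bromo group at C-4; a methyl group at C-7.
The substituents are ordered alphabetically, ignoring any di-/tri- multipliers.
Assembling the pieces gives 4-bromo-7-methylnon-2-yne.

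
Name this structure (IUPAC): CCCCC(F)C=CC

4-fluorooct-2-ene

The longest chain bearing the multiple bond is 8 carbons long (octane).
There is one C=C double bond, indicated by the ending -ene.
The numbering direction is chosen so that numbering from this end puts the double bond at C-2 rather than C-6.
This places the double bond between C-2 and C-3; a fluoro group at C-4.
Assembling the pieces gives 4-fluorooct-2-ene.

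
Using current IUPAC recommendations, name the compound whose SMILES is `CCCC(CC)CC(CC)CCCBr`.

1-bromo-4,6-diethylnonane

The longest carbon chain is 9 atoms: the parent is nonane.
Choose the numbering such that the substituent locant set {1,4,6} is lower than {4,6,9} at the first point of difference.
That gives a bromo group at C-1; ethyl groups at C-4 and C-6.
The substituents are ordered alphabetically, ignoring any di-/tri- multipliers.
Putting it together: 1-bromo-4,6-diethylnonane.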